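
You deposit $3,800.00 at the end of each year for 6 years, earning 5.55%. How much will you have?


Formula: FV = PMT * ((1+r)^n - 1) / r
Growth factor: (1 + 0.0555)^6 = 1.382768
Numerator: 1.382768 - 1 = 0.382768
FV = $3,800.00 * 0.382768 / 0.0555 = $26,207.56

$26,207.56


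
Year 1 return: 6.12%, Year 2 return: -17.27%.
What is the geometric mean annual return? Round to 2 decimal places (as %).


Formula: Geometric mean = ((1+r1)*(1+r2))^(1/2) - 1
Product: (1 + 0.0612) * (1 + -0.1727) = 1.0612 * 0.8273 = 0.877931
Square root: 0.877931^0.5 = 0.93698
Geometric mean = 0.93698 - 1 = -0.06302
As percentage: -6.30%

-6.30%


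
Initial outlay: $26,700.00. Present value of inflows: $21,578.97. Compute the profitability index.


Formula: PI = PV(cash flows) / initial investment
Substituting: PI = $21,578.97 / $26,700.00
PI = 0.8082

0.8082


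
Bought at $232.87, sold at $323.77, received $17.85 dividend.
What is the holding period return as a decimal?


Formula: HPR = (P1 - P0 + D) / P0
Gain: $323.77 - $232.87 + $17.85 = $108.75
HPR = $108.75 / $232.87 = 0.467

0.467


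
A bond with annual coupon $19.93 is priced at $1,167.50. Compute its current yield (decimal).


Formula: Current yield = annual coupon / price
Substituting: CY = $19.93 / $1,167.50
CY = 0.017071

0.017071


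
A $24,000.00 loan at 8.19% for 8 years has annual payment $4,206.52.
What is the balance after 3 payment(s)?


Formula: Balance = PV*(1+r)^k - PMT*((1+r)^k - 1)/r
Growth: (1 + 0.0819)^3 = 1.266372
Accumulated factor: ((1+r)^k - 1)/r = 3.252408
Balance = $24,000.00 * 1.266372 - $4,206.52 * 3.252408
Balance = $16,711.61

$16,711.61


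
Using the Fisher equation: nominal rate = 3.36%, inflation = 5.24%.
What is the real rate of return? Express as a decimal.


Formula: (1 + r_real) = (1 + r_nom) / (1 + inflation)
Substituting: (1 + r_real) = 1.0336 / 1.0524
(1 + r_real) = 0.982136
r_real = 0.982136 - 1 = -0.017864

-0.017864


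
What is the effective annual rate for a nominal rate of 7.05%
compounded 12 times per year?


Formula: EAR = (1 + r/m)^m - 1
Period rate: r/m = 0.0705 / 12 = 0.005875
Compounding: (1 + 0.005875)^12 = 1.072823
EAR = 1.072823 - 1 = 0.072823

0.072823


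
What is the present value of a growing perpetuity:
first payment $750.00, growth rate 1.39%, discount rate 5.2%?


Formula: PV = C / (r - g)
Spread: r - g = 0.052 - 0.0139 = 0.0381
Substituting: PV = $750.00 / 0.0381
PV = $19,685.04

$19,685.04


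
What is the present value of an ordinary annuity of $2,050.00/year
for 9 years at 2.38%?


Formula: PV = PMT * (1 - (1+r)^(-n)) / r
Discount factor: (1 + 0.0238)^(-9) = 0.809215
Bracket: 1 - 0.809215 = 0.190785
PV = $2,050.00 * 0.190785 / 0.0238 = $16,433.17

$16,433.17


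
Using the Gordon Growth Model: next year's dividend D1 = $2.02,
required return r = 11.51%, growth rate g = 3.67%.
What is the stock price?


Formula: P = D1 / (r - g)
Spread: r - g = 0.1151 - 0.0367 = 0.0784
Substituting: P = $2.02 / 0.0784
P = $25.77

$25.77


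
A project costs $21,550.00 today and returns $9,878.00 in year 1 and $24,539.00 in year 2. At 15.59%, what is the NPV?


Formula: NPV = C0 + C1/(1+r) + C2/(1+r)^2
Discount C1: $9,878.00 / (1 + 0.1559) = $8,545.72
Discount C2: $24,539.00 / (1 + 0.1559)^2 = $18,366.07
NPV = -$21,550.00 + $8,545.72 + $18,366.07 = $5,361.80

$5,361.80


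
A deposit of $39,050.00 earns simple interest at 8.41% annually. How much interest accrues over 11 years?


Formula: I = P * r * t
Substituting: I = $39,050.00 * 0.0841 * 11
Step: I = $39,050.00 * 0.9251
I = $36,125.16

$36,125.16


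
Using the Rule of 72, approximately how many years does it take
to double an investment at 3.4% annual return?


Formula: Years ≈ 72 / r
Substituting: Years ≈ 72 / 3.4
Years ≈ 21.2

21.2 years


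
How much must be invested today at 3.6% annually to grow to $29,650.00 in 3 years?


Formula: PV = FV / (1 + r)^n
Substituting: PV = $29,650.00 / (1 + 0.036)^3
Discount factor: (1.036)^3 = 1.111935
PV = $29,650.00 / 1.111935 = $26,665.24

$26,665.24


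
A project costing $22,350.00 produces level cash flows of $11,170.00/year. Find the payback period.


Formula: Payback = investment / annual cash flow
Substituting: Payback = $22,350.00 / $11,170.00
Payback = 2.0009 years

2.0009 years


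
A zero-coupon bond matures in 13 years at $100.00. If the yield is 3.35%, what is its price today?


Formula: Price = FV / (1 + r)^n
Substituting: Price = $100.00 / (1 + 0.0335)^13
Discount factor: (1.0335)^13 = 1.534745
Price = $100.00 / 1.534745 = $65.16

$65.16


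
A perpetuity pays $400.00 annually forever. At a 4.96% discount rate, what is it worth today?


Formula: PV = C / r
Substituting: PV = $400.00 / 0.0496
PV = $8,064.52

$8,064.52


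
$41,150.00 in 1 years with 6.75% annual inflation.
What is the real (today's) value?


Formula: Real value = nominal / (1 + inflation)^years
Price level: (1 + 0.0675)^1 = 1.0675
Real value = $41,150.00 / 1.0675 = $38,548.01

$38,548.01


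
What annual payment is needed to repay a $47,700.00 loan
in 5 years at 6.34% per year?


Formula: PMT = PV * r / (1 - (1+r)^(-n))
Denominator: 1 - (1 + 0.0634)^(-5) = 0.264612
Numerator: $47,700.00 * 0.0634 = 3024.18
PMT = 3024.18 / 0.264612 = $11,428.75

$11,428.75


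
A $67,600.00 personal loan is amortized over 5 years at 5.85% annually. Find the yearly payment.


Formula: PMT = PV * r / (1 - (1+r)^(-n))
Denominator: 1 - (1 + 0.0585)^(-5) = 0.247432
Numerator: $67,600.00 * 0.0585 = 3954.6
PMT = 3954.6 / 0.247432 = $15,982.57

$15,982.57


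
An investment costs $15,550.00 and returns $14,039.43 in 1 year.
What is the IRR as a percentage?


Formula: IRR = C1/C0 - 1
Substituting: IRR = $14,039.43 / $15,550.00 - 1
Ratio: 0.902857 - 1 = -0.097143
IRR = -9.7143%

-9.7143%


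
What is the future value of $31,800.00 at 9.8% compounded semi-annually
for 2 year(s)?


Formula: FV = P * (1 + r/m)^(m*t)
Period rate: r/m = 0.098 / 2 = 0.049
Total periods: m*t = 2 * 2 = 4
Growth factor: (1 + 0.049)^4 = 1.210882
FV = $31,800.00 * 1.210882 = $38,506.06

$38,506.06


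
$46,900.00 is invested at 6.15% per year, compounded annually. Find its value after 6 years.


Formula: FV = P * (1 + r)^n
Substituting: FV = $46,900.00 * (1 + 0.0615)^6
Growth factor: (1.0615)^6 = 1.430606
FV = $46,900.00 * 1.430606 = $67,095.41

$67,095.41


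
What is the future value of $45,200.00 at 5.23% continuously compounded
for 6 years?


Formula: FV = P * e^(r*t)
Exponent: r*t = 0.0523 * 6 = 0.3138
e^(0.3138) = 1.368616
FV = $45,200.00 * 1.368616 = $61,861.44

$61,861.44


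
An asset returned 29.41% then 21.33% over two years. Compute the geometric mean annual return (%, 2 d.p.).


Formula: Geometric mean = ((1+r1)*(1+r2))^(1/2) - 1
Product: (1 + 0.2941) * (1 + 0.2133) = 1.2941 * 1.2133 = 1.570132
Square root: 1.570132^0.5 = 1.253049
Geometric mean = 1.253049 - 1 = 0.253049
As percentage: 25.30%

25.30%


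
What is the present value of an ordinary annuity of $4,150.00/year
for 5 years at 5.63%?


Formula: PV = PMT * (1 - (1+r)^(-n)) / r
Discount factor: (1 + 0.0563)^(-5) = 0.760438
Bracket: 1 - 0.760438 = 0.239562
PV = $4,150.00 * 0.239562 / 0.0563 = $17,658.68

$17,658.68


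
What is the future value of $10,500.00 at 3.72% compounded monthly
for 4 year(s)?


Formula: FV = P * (1 + r/m)^(m*t)
Period rate: r/m = 0.0372 / 12 = 0.0031
Total periods: m*t = 12 * 4 = 48
Growth factor: (1 + 0.0031)^48 = 1.160174
FV = $10,500.00 * 1.160174 = $12,181.83

$12,181.83


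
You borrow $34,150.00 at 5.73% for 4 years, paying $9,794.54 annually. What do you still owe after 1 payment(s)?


Formula: Balance = PV*(1+r)^k - PMT*((1+r)^k - 1)/r
Growth: (1 + 0.0573)^1 = 1.0573
Accumulated factor: ((1+r)^k - 1)/r = 1.0
Balance = $34,150.00 * 1.0573 - $9,794.54 * 1.0
Balance = $26,312.26

$26,312.26


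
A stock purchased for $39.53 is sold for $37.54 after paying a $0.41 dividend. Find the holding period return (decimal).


Formula: HPR = (P1 - P0 + D) / P0
Gain: $37.54 - $39.53 + $0.41 = -$1.58
HPR = -$1.58 / $39.53 = -0.04

-0.04


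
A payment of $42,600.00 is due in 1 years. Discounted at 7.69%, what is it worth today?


Formula: PV = FV / (1 + r)^n
Substituting: PV = $42,600.00 / (1 + 0.0769)^1
Discount factor: (1.0769)^1 = 1.0769
PV = $42,600.00 / 1.0769 = $39,557.99

$39,557.99


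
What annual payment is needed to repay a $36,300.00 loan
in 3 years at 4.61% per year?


Formula: PMT = PV * r / (1 - (1+r)^(-n))
Denominator: 1 - (1 + 0.0461)^(-3) = 0.126465
Numerator: $36,300.00 * 0.0461 = 1673.43
PMT = 1673.43 / 0.126465 = $13,232.37

$13,232.37


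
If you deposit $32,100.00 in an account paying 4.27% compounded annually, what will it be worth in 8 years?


Formula: FV = P * (1 + r)^n
Substituting: FV = $32,100.00 * (1 + 0.0427)^8
Growth factor: (1.0427)^8 = 1.397253
FV = $32,100.00 * 1.397253 = $44,851.81

$44,851.81


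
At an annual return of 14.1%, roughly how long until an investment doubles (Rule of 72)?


Formula: Years ≈ 72 / r
Substituting: Years ≈ 72 / 14.1
Years ≈ 5.1

5.1 years


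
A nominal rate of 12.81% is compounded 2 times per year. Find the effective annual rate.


Formula: EAR = (1 + r/m)^m - 1
Period rate: r/m = 0.1281 / 2 = 0.06405
Compounding: (1 + 0.06405)^2 = 1.132202
EAR = 1.132202 - 1 = 0.132202

0.132202


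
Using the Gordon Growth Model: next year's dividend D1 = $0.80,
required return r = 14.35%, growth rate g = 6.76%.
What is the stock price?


Formula: P = D1 / (r - g)
Spread: r - g = 0.1435 - 0.0676 = 0.0759
Substituting: P = $0.80 / 0.0759
P = $10.54

$10.54


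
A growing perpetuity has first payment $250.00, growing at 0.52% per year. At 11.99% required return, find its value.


Formula: PV = C / (r - g)
Spread: r - g = 0.1199 - 0.0052 = 0.1147
Substituting: PV = $250.00 / 0.1147
PV = $2,179.60

$2,179.60


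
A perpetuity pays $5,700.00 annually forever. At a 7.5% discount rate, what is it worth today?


Formula: PV = C / r
Substituting: PV = $5,700.00 / 0.075
PV = $76,000.00

$76,000.00


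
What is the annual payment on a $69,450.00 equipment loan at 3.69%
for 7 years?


Formula: PMT = PV * r / (1 - (1+r)^(-n))
Denominator: 1 - (1 + 0.0369)^(-7) = 0.224035
Numerator: $69,450.00 * 0.0369 = 2562.705
PMT = 2562.705 / 0.224035 = $11,438.84

$11,438.84


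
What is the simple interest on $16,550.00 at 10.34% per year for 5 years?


Formula: I = P * r * t
Substituting: I = $16,550.00 * 0.1034 * 5
Step: I = $16,550.00 * 0.517
I = $8,556.35

$8,556.35


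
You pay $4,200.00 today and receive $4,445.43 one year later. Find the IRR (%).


Formula: IRR = C1/C0 - 1
Substituting: IRR = $4,445.43 / $4,200.00 - 1
Ratio: 1.058436 - 1 = 0.058436
IRR = 5.8436%

5.8436%


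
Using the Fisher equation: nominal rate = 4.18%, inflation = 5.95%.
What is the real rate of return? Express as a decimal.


Formula: (1 + r_real) = (1 + r_nom) / (1 + inflation)
Substituting: (1 + r_real) = 1.0418 / 1.0595
(1 + r_real) = 0.983294
r_real = 0.983294 - 1 = -0.016706

-0.016706


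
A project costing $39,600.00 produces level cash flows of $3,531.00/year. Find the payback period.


Formula: Payback = investment / annual cash flow
Substituting: Payback = $39,600.00 / $3,531.00
Payback = 11.215 years

11.215 years


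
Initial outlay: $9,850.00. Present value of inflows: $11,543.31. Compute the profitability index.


Formula: PI = PV(cash flows) / initial investment
Substituting: PI = $11,543.31 / $9,850.00
PI = 1.1719

1.1719


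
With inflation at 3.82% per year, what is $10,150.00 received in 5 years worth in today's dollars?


Formula: Real value = nominal / (1 + inflation)^years
Price level: (1 + 0.0382)^5 = 1.206161
Real value = $10,150.00 / 1.206161 = $8,415.13

$8,415.13


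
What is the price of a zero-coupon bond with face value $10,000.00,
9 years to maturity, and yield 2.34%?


Formula: Price = FV / (1 + r)^n
Substituting: Price = $10,000.00 / (1 + 0.0234)^9
Discount factor: (1.0234)^9 = 1.231427
Price = $10,000.00 / 1.231427 = $8,120.66

$8,120.66


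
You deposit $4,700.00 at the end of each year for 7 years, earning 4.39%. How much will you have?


Formula: FV = PMT * ((1+r)^n - 1) / r
Growth factor: (1 + 0.0439)^7 = 1.350866
Numerator: 1.350866 - 1 = 0.350866
FV = $4,700.00 * 0.350866 / 0.0439 = $37,564.25

$37,564.25


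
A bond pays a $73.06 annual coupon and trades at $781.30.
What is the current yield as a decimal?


Formula: Current yield = annual coupon / price
Substituting: CY = $73.06 / $781.30
CY = 0.093511

0.093511


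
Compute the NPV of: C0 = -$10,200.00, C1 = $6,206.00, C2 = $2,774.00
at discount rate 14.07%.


Formula: NPV = C0 + C1/(1+r) + C2/(1+r)^2
Discount C1: $6,206.00 / (1 + 0.1407) = $5,440.52
Discount C2: $2,774.00 / (1 + 0.1407)^2 = $2,131.88
NPV = -$10,200.00 + $5,440.52 + $2,131.88 = -$2,627.60

-$2,627.60


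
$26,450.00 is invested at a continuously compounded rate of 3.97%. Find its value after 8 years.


Formula: FV = P * e^(r*t)
Exponent: r*t = 0.0397 * 8 = 0.3176
e^(0.3176) = 1.373827
FV = $26,450.00 * 1.373827 = $36,337.71

$36,337.71


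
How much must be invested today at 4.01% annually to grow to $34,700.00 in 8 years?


Formula: PV = FV / (1 + r)^n
Substituting: PV = $34,700.00 / (1 + 0.0401)^8
Discount factor: (1.0401)^8 = 1.369622
PV = $34,700.00 / 1.369622 = $25,335.45

$25,335.45


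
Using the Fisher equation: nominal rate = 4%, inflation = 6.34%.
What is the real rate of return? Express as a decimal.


Formula: (1 + r_real) = (1 + r_nom) / (1 + inflation)
Substituting: (1 + r_real) = 1.04 / 1.0634
(1 + r_real) = 0.977995
r_real = 0.977995 - 1 = -0.022005

-0.022005


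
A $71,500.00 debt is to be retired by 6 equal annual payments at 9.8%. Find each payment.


Formula: PMT = PV * r / (1 - (1+r)^(-n))
Denominator: 1 - (1 + 0.098)^(-6) = 0.429329
Numerator: $71,500.00 * 0.098 = 7007.0
PMT = 7007.0 / 0.429329 = $16,320.82

$16,320.82


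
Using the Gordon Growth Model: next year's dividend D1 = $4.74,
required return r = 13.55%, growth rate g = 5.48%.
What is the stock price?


Formula: P = D1 / (r - g)
Spread: r - g = 0.1355 - 0.0548 = 0.0807
Substituting: P = $4.74 / 0.0807
P = $58.74

$58.74


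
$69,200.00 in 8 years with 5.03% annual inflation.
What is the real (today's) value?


Formula: Real value = nominal / (1 + inflation)^years
Price level: (1 + 0.0503)^8 = 1.480836
Real value = $69,200.00 / 1.480836 = $46,730.36

$46,730.36


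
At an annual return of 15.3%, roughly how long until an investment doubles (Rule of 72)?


Formula: Years ≈ 72 / r
Substituting: Years ≈ 72 / 15.3
Years ≈ 4.7

4.7 years


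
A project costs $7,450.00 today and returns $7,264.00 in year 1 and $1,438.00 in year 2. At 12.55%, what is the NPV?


Formula: NPV = C0 + C1/(1+r) + C2/(1+r)^2
Discount C1: $7,264.00 / (1 + 0.1255) = $6,454.02
Discount C2: $1,438.00 / (1 + 0.1255)^2 = $1,135.19
NPV = -$7,450.00 + $6,454.02 + $1,135.19 = $139.21

$139.21


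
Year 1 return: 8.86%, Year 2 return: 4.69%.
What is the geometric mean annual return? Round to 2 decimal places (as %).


Formula: Geometric mean = ((1+r1)*(1+r2))^(1/2) - 1
Product: (1 + 0.0886) * (1 + 0.0469) = 1.0886 * 1.0469 = 1.139655
Square root: 1.139655^0.5 = 1.067546
Geometric mean = 1.067546 - 1 = 0.067546
As percentage: 6.75%

6.75%


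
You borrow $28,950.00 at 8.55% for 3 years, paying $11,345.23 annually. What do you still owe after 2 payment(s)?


Formula: Balance = PV*(1+r)^k - PMT*((1+r)^k - 1)/r
Growth: (1 + 0.0855)^2 = 1.17831
Accumulated factor: ((1+r)^k - 1)/r = 2.0855
Balance = $28,950.00 * 1.17831 - $11,345.23 * 2.0855
Balance = $10,451.60

$10,451.60


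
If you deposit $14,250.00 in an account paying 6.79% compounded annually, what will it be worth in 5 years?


Formula: FV = P * (1 + r)^n
Substituting: FV = $14,250.00 * (1 + 0.0679)^5
Growth factor: (1.0679)^5 = 1.388842
FV = $14,250.00 * 1.388842 = $19,791.00

$19,791.00


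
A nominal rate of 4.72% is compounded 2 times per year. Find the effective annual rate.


Formula: EAR = (1 + r/m)^m - 1
Period rate: r/m = 0.0472 / 2 = 0.0236
Compounding: (1 + 0.0236)^2 = 1.047757
EAR = 1.047757 - 1 = 0.047757

0.047757


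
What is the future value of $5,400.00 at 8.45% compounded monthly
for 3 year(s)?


Formula: FV = P * (1 + r/m)^(m*t)
Period rate: r/m = 0.0845 / 12 = 0.007042
Total periods: m*t = 12 * 3 = 36
Growth factor: (1 + 0.007042)^36 = 1.287383
FV = $5,400.00 * 1.287383 = $6,951.87

$6,951.87


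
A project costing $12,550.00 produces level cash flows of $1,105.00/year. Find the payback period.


Formula: Payback = investment / annual cash flow
Substituting: Payback = $12,550.00 / $1,105.00
Payback = 11.3575 years

11.3575 years


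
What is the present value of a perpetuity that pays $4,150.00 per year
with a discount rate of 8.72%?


Formula: PV = C / r
Substituting: PV = $4,150.00 / 0.0872
PV = $47,591.74

$47,591.74


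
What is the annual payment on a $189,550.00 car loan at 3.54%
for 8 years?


Formula: PMT = PV * r / (1 - (1+r)^(-n))
Denominator: 1 - (1 + 0.0354)^(-8) = 0.242932
Numerator: $189,550.00 * 0.0354 = 6710.07
PMT = 6710.07 / 0.242932 = $27,621.15

$27,621.15


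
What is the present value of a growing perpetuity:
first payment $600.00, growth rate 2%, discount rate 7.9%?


Formula: PV = C / (r - g)
Spread: r - g = 0.079 - 0.02 = 0.059
Substituting: PV = $600.00 / 0.059
PV = $10,169.49

$10,169.49


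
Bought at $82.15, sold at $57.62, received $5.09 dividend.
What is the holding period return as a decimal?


Formula: HPR = (P1 - P0 + D) / P0
Gain: $57.62 - $82.15 + $5.09 = -$19.44
HPR = -$19.44 / $82.15 = -0.2366

-0.2366


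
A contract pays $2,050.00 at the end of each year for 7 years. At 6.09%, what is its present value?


Formula: PV = PMT * (1 - (1+r)^(-n)) / r
Discount factor: (1 + 0.0609)^(-7) = 0.661118
Bracket: 1 - 0.661118 = 0.338882
PV = $2,050.00 * 0.338882 / 0.0609 = $11,407.36

$11,407.36


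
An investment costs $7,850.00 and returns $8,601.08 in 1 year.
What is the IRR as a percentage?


Formula: IRR = C1/C0 - 1
Substituting: IRR = $8,601.08 / $7,850.00 - 1
Ratio: 1.095679 - 1 = 0.095679
IRR = 9.5679%

9.5679%


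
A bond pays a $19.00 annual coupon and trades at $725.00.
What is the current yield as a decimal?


Formula: Current yield = annual coupon / price
Substituting: CY = $19.00 / $725.00
CY = 0.026207

0.026207


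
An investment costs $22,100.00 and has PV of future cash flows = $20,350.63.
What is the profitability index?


Formula: PI = PV(cash flows) / initial investment
Substituting: PI = $20,350.63 / $22,100.00
PI = 0.9208

0.9208


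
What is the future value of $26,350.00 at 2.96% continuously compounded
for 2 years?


Formula: FV = P * e^(r*t)
Exponent: r*t = 0.0296 * 2 = 0.0592
e^(0.0592) = 1.060987
FV = $26,350.00 * 1.060987 = $27,957.02

$27,957.02


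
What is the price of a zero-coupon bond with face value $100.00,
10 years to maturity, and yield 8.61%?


Formula: Price = FV / (1 + r)^n
Substituting: Price = $100.00 / (1 + 0.0861)^10
Discount factor: (1.0861)^10 = 2.284011
Price = $100.00 / 2.284011 = $43.78

$43.78


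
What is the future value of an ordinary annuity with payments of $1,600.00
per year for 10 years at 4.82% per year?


Formula: FV = PMT * ((1+r)^n - 1) / r
Growth factor: (1 + 0.0482)^10 = 1.601185
Numerator: 1.601185 - 1 = 0.601185
FV = $1,600.00 * 0.601185 / 0.0482 = $19,956.35

$19,956.35


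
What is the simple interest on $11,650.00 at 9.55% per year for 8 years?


Formula: I = P * r * t
Substituting: I = $11,650.00 * 0.0955 * 8
Step: I = $11,650.00 * 0.764
I = $8,900.60

$8,900.60


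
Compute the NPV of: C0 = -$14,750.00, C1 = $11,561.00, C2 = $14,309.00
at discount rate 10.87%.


Formula: NPV = C0 + C1/(1+r) + C2/(1+r)^2
Discount C1: $11,561.00 / (1 + 0.1087) = $10,427.53
Discount C2: $14,309.00 / (1 + 0.1087)^2 = $11,640.76
NPV = -$14,750.00 + $10,427.53 + $11,640.76 = $7,318.28

$7,318.28


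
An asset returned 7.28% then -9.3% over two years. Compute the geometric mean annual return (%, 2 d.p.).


Formula: Geometric mean = ((1+r1)*(1+r2))^(1/2) - 1
Product: (1 + 0.0728) * (1 + -0.093) = 1.0728 * 0.907 = 0.97303
Square root: 0.97303^0.5 = 0.986423
Geometric mean = 0.986423 - 1 = -0.013577
As percentage: -1.36%

-1.36%


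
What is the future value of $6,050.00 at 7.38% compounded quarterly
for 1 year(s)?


Formula: FV = P * (1 + r/m)^(m*t)
Period rate: r/m = 0.0738 / 4 = 0.01845
Total periods: m*t = 4 * 1 = 4
Growth factor: (1 + 0.01845)^4 = 1.075868
FV = $6,050.00 * 1.075868 = $6,509.00

$6,509.00


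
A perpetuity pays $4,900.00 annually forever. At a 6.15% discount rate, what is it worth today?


Formula: PV = C / r
Substituting: PV = $4,900.00 / 0.0615
PV = $79,674.80

$79,674.80


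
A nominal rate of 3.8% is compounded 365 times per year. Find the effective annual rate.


Formula: EAR = (1 + r/m)^m - 1
Period rate: r/m = 0.038 / 365 = 0.000104
Compounding: (1 + 0.000104)^365 = 1.038729
EAR = 1.038729 - 1 = 0.038729

0.038729


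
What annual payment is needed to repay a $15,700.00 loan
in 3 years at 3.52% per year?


Formula: PMT = PV * r / (1 - (1+r)^(-n))
Denominator: 1 - (1 + 0.0352)^(-3) = 0.09858
Numerator: $15,700.00 * 0.0352 = 552.64
PMT = 552.64 / 0.09858 = $5,606.01

$5,606.01


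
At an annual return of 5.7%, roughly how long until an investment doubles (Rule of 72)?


Formula: Years ≈ 72 / r
Substituting: Years ≈ 72 / 5.7
Years ≈ 12.6

12.6 years


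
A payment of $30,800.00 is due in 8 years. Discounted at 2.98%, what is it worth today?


Formula: PV = FV / (1 + r)^n
Substituting: PV = $30,800.00 / (1 + 0.0298)^8
Discount factor: (1.0298)^8 = 1.264804
PV = $30,800.00 / 1.264804 = $24,351.61

$24,351.61


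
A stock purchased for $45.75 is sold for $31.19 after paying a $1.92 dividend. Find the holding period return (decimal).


Formula: HPR = (P1 - P0 + D) / P0
Gain: $31.19 - $45.75 + $1.92 = -$12.64
HPR = -$12.64 / $45.75 = -0.2763

-0.2763


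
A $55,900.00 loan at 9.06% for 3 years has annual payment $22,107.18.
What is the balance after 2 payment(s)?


Formula: Balance = PV*(1+r)^k - PMT*((1+r)^k - 1)/r
Growth: (1 + 0.0906)^2 = 1.189408
Accumulated factor: ((1+r)^k - 1)/r = 2.0906
Balance = $55,900.00 * 1.189408 - $22,107.18 * 2.0906
Balance = $20,270.66

$20,270.66


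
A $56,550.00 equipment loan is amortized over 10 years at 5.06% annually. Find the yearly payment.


Formula: PMT = PV * r / (1 - (1+r)^(-n))
Denominator: 1 - (1 + 0.0506)^(-10) = 0.389584
Numerator: $56,550.00 * 0.0506 = 2861.43
PMT = 2861.43 / 0.389584 = $7,344.84

$7,344.84


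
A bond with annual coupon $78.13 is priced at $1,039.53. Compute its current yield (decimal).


Formula: Current yield = annual coupon / price
Substituting: CY = $78.13 / $1,039.53
CY = 0.075159

0.075159


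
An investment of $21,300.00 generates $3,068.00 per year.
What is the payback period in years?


Formula: Payback = investment / annual cash flow
Substituting: Payback = $21,300.00 / $3,068.00
Payback = 6.9426 years

6.9426 years


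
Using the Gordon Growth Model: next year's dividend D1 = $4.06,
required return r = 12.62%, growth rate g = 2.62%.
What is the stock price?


Formula: P = D1 / (r - g)
Spread: r - g = 0.1262 - 0.0262 = 0.1
Substituting: P = $4.06 / 0.1
P = $40.60

$40.60


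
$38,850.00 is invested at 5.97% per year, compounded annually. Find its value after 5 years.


Formula: FV = P * (1 + r)^n
Substituting: FV = $38,850.00 * (1 + 0.0597)^5
Growth factor: (1.0597)^5 = 1.336333
FV = $38,850.00 * 1.336333 = $51,916.53

$51,916.53


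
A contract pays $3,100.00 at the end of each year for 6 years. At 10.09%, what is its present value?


Formula: PV = PMT * (1 - (1+r)^(-n)) / r
Discount factor: (1 + 0.1009)^(-6) = 0.561711
Bracket: 1 - 0.561711 = 0.438289
PV = $3,100.00 * 0.438289 / 0.1009 = $13,465.77

$13,465.77


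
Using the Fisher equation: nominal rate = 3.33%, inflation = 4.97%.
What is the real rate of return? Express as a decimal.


Formula: (1 + r_real) = (1 + r_nom) / (1 + inflation)
Substituting: (1 + r_real) = 1.0333 / 1.0497
(1 + r_real) = 0.984376
r_real = 0.984376 - 1 = -0.015624

-0.015624


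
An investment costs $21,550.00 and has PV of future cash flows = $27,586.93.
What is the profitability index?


Formula: PI = PV(cash flows) / initial investment
Substituting: PI = $27,586.93 / $21,550.00
PI = 1.2801

1.2801


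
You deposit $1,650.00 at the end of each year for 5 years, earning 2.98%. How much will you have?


Formula: FV = PMT * ((1+r)^n - 1) / r
Growth factor: (1 + 0.0298)^5 = 1.158149
Numerator: 1.158149 - 1 = 0.158149
FV = $1,650.00 * 0.158149 / 0.0298 = $8,756.57

$8,756.57


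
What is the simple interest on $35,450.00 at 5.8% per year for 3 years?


Formula: I = P * r * t
Substituting: I = $35,450.00 * 0.058 * 3
Step: I = $35,450.00 * 0.174
I = $6,168.30

$6,168.30


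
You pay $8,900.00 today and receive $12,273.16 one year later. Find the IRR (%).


Formula: IRR = C1/C0 - 1
Substituting: IRR = $12,273.16 / $8,900.00 - 1
Ratio: 1.379007 - 1 = 0.379007
IRR = 37.9007%

37.9007%


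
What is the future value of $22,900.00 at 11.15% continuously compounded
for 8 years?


Formula: FV = P * e^(r*t)
Exponent: r*t = 0.1115 * 8 = 0.892
e^(0.892) = 2.440005
FV = $22,900.00 * 2.440005 = $55,876.11

$55,876.11


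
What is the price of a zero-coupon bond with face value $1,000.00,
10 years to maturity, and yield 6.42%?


Formula: Price = FV / (1 + r)^n
Substituting: Price = $1,000.00 / (1 + 0.0642)^10
Discount factor: (1.0642)^10 = 1.863084
Price = $1,000.00 / 1.863084 = $536.74

$536.74


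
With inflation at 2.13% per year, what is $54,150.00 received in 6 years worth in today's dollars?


Formula: Real value = nominal / (1 + inflation)^years
Price level: (1 + 0.0213)^6 = 1.134802
Real value = $54,150.00 / 1.134802 = $47,717.59

$47,717.59


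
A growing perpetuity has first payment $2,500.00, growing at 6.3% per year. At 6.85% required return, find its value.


Formula: PV = C / (r - g)
Spread: r - g = 0.0685 - 0.063 = 0.0055
Substituting: PV = $2,500.00 / 0.0055
PV = $454,545.45

$454,545.45


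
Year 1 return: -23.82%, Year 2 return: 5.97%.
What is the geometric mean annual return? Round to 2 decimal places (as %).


Formula: Geometric mean = ((1+r1)*(1+r2))^(1/2) - 1
Product: (1 + -0.2382) * (1 + 0.0597) = 0.7618 * 1.0597 = 0.807279
Square root: 0.807279^0.5 = 0.898487
Geometric mean = 0.898487 - 1 = -0.101513
As percentage: -10.15%

-10.15%


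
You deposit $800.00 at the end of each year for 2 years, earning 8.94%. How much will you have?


Formula: FV = PMT * ((1+r)^n - 1) / r
Growth factor: (1 + 0.0894)^2 = 1.186792
Numerator: 1.186792 - 1 = 0.186792
FV = $800.00 * 0.186792 / 0.0894 = $1,671.52

$1,671.52


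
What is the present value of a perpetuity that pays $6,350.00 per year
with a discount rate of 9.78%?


Formula: PV = C / r
Substituting: PV = $6,350.00 / 0.0978
PV = $64,928.43

$64,928.43


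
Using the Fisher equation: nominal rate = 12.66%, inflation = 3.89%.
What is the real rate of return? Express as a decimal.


Formula: (1 + r_real) = (1 + r_nom) / (1 + inflation)
Substituting: (1 + r_real) = 1.1266 / 1.0389
(1 + r_real) = 1.084416
r_real = 1.084416 - 1 = 0.084416

0.084416


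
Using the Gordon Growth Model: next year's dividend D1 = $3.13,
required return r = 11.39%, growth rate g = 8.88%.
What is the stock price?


Formula: P = D1 / (r - g)
Spread: r - g = 0.1139 - 0.0888 = 0.0251
Substituting: P = $3.13 / 0.0251
P = $124.70

$124.70


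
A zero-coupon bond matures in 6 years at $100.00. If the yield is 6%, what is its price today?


Formula: Price = FV / (1 + r)^n
Substituting: Price = $100.00 / (1 + 0.06)^6
Discount factor: (1.06)^6 = 1.418519
Price = $100.00 / 1.418519 = $70.50

$70.50


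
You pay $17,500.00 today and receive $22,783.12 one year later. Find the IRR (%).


Formula: IRR = C1/C0 - 1
Substituting: IRR = $22,783.12 / $17,500.00 - 1
Ratio: 1.301893 - 1 = 0.301893
IRR = 30.1893%

30.1893%


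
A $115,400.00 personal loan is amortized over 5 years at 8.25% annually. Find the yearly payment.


Formula: PMT = PV * r / (1 - (1+r)^(-n))
Denominator: 1 - (1 + 0.0825)^(-5) = 0.32724
Numerator: $115,400.00 * 0.0825 = 9520.5
PMT = 9520.5 / 0.32724 = $29,093.37

$29,093.37


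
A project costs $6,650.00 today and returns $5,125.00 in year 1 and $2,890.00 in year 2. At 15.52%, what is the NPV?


Formula: NPV = C0 + C1/(1+r) + C2/(1+r)^2
Discount C1: $5,125.00 / (1 + 0.1552) = $4,436.46
Discount C2: $2,890.00 / (1 + 0.1552)^2 = $2,165.63
NPV = -$6,650.00 + $4,436.46 + $2,165.63 = -$47.91

-$47.91


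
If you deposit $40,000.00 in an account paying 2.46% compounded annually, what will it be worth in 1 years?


Formula: FV = P * (1 + r)^n
Substituting: FV = $40,000.00 * (1 + 0.0246)^1
Growth factor: (1.0246)^1 = 1.0246
FV = $40,000.00 * 1.0246 = $40,984.00

$40,984.00


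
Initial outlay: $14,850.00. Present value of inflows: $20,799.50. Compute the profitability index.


Formula: PI = PV(cash flows) / initial investment
Substituting: PI = $20,799.50 / $14,850.00
PI = 1.4006

1.4006


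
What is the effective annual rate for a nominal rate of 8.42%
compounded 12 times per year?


Formula: EAR = (1 + r/m)^m - 1
Period rate: r/m = 0.0842 / 12 = 0.007017
Compounding: (1 + 0.007017)^12 = 1.087527
EAR = 1.087527 - 1 = 0.087527

0.087527


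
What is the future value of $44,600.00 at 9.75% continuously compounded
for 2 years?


Formula: FV = P * e^(r*t)
Exponent: r*t = 0.0975 * 2 = 0.195
e^(0.195) = 1.215311
FV = $44,600.00 * 1.215311 = $54,202.87

$54,202.87


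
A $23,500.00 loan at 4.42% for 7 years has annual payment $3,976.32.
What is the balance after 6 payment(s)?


Formula: Balance = PV*(1+r)^k - PMT*((1+r)^k - 1)/r
Growth: (1 + 0.0442)^6 = 1.29629
Accumulated factor: ((1+r)^k - 1)/r = 6.703391
Balance = $23,500.00 * 1.29629 - $3,976.32 * 6.703391
Balance = $3,807.98

$3,807.98


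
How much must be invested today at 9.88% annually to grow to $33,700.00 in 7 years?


Formula: PV = FV / (1 + r)^n
Substituting: PV = $33,700.00 / (1 + 0.0988)^7
Discount factor: (1.0988)^7 = 1.933885
PV = $33,700.00 / 1.933885 = $17,426.07

$17,426.07


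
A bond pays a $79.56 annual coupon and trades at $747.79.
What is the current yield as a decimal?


Formula: Current yield = annual coupon / price
Substituting: CY = $79.56 / $747.79
CY = 0.106394

0.106394


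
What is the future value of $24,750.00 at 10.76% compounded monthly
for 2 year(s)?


Formula: FV = P * (1 + r/m)^(m*t)
Period rate: r/m = 0.1076 / 12 = 0.008967
Total periods: m*t = 12 * 2 = 24
Growth factor: (1 + 0.008967)^24 = 1.238921
FV = $24,750.00 * 1.238921 = $30,663.30

$30,663.30


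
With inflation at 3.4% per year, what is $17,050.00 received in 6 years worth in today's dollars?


Formula: Real value = nominal / (1 + inflation)^years
Price level: (1 + 0.034)^6 = 1.222146
Real value = $17,050.00 / 1.222146 = $13,950.87

$13,950.87


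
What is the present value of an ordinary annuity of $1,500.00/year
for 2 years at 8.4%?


Formula: PV = PMT * (1 - (1+r)^(-n)) / r
Discount factor: (1 + 0.084)^(-2) = 0.851023
Bracket: 1 - 0.851023 = 0.148977
PV = $1,500.00 * 0.148977 / 0.084 = $2,660.30

$2,660.30


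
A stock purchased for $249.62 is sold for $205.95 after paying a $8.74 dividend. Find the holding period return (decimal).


Formula: HPR = (P1 - P0 + D) / P0
Gain: $205.95 - $249.62 + $8.74 = -$34.93
HPR = -$34.93 / $249.62 = -0.1399

-0.1399


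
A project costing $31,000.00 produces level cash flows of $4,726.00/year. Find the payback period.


Formula: Payback = investment / annual cash flow
Substituting: Payback = $31,000.00 / $4,726.00
Payback = 6.5595 years

6.5595 years


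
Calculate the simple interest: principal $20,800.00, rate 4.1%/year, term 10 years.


Formula: I = P * r * t
Substituting: I = $20,800.00 * 0.041 * 10
Step: I = $20,800.00 * 0.41
I = $8,528.00

$8,528.00


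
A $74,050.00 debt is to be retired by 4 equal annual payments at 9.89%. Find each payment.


Formula: PMT = PV * r / (1 - (1+r)^(-n))
Denominator: 1 - (1 + 0.0989)^(-4) = 0.314248
Numerator: $74,050.00 * 0.0989 = 7323.545
PMT = 7323.545 / 0.314248 = $23,305.01

$23,305.01


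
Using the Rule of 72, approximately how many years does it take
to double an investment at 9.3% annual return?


Formula: Years ≈ 72 / r
Substituting: Years ≈ 72 / 9.3
Years ≈ 7.7

7.7 years


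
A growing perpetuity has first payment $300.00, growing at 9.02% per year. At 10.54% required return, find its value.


Formula: PV = C / (r - g)
Spread: r - g = 0.1054 - 0.0902 = 0.0152
Substituting: PV = $300.00 / 0.0152
PV = $19,736.84

$19,736.84


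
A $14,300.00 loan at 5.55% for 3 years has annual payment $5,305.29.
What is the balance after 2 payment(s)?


Formula: Balance = PV*(1+r)^k - PMT*((1+r)^k - 1)/r
Growth: (1 + 0.0555)^2 = 1.11408
Accumulated factor: ((1+r)^k - 1)/r = 2.0555
Balance = $14,300.00 * 1.11408 - $5,305.29 * 2.0555
Balance = $5,026.32

$5,026.32


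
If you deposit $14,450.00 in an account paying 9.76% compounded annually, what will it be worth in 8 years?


Formula: FV = P * (1 + r)^n
Substituting: FV = $14,450.00 * (1 + 0.0976)^8
Growth factor: (1.0976)^8 = 2.106458
FV = $14,450.00 * 2.106458 = $30,438.32

$30,438.32


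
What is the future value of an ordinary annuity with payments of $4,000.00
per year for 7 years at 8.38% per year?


Formula: FV = PMT * ((1+r)^n - 1) / r
Growth factor: (1 + 0.0838)^7 = 1.756483
Numerator: 1.756483 - 1 = 0.756483
FV = $4,000.00 * 0.756483 / 0.0838 = $36,108.99

$36,108.99


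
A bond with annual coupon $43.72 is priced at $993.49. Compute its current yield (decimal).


Formula: Current yield = annual coupon / price
Substituting: CY = $43.72 / $993.49
CY = 0.044006

0.044006


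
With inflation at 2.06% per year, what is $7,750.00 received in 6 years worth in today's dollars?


Formula: Real value = nominal / (1 + inflation)^years
Price level: (1 + 0.0206)^6 = 1.130143
Real value = $7,750.00 / 1.130143 = $6,857.54

$6,857.54


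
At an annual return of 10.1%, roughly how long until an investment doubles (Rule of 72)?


Formula: Years ≈ 72 / r
Substituting: Years ≈ 72 / 10.1
Years ≈ 7.1

7.1 years


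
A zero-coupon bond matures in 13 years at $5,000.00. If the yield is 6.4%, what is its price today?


Formula: Price = FV / (1 + r)^n
Substituting: Price = $5,000.00 / (1 + 0.064)^13
Discount factor: (1.064)^13 = 2.239965
Price = $5,000.00 / 2.239965 = $2,232.18

$2,232.18


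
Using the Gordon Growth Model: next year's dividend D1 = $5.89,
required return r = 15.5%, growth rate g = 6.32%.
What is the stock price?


Formula: P = D1 / (r - g)
Spread: r - g = 0.155 - 0.0632 = 0.0918
Substituting: P = $5.89 / 0.0918
P = $64.16

$64.16


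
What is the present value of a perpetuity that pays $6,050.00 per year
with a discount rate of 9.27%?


Formula: PV = C / r
Substituting: PV = $6,050.00 / 0.0927
PV = $65,264.29

$65,264.29


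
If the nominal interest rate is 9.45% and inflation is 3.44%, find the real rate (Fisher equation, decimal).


Formula: (1 + r_real) = (1 + r_nom) / (1 + inflation)
Substituting: (1 + r_real) = 1.0945 / 1.0344
(1 + r_real) = 1.058101
r_real = 1.058101 - 1 = 0.058101

0.058101


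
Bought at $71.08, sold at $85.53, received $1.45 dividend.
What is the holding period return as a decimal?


Formula: HPR = (P1 - P0 + D) / P0
Gain: $85.53 - $71.08 + $1.45 = $15.90
HPR = $15.90 / $71.08 = 0.2237

0.2237


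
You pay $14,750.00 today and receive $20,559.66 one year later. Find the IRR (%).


Formula: IRR = C1/C0 - 1
Substituting: IRR = $20,559.66 / $14,750.00 - 1
Ratio: 1.393875 - 1 = 0.393875
IRR = 39.3875%

39.3875%


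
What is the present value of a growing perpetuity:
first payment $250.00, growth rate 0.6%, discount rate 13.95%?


Formula: PV = C / (r - g)
Spread: r - g = 0.1395 - 0.006 = 0.1335
Substituting: PV = $250.00 / 0.1335
PV = $1,872.66

$1,872.66


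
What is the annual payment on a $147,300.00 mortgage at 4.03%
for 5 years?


Formula: PMT = PV * r / (1 - (1+r)^(-n))
Denominator: 1 - (1 + 0.0403)^(-5) = 0.179257
Numerator: $147,300.00 * 0.0403 = 5936.19
PMT = 5936.19 / 0.179257 = $33,115.46

$33,115.46


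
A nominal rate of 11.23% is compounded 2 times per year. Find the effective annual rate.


Formula: EAR = (1 + r/m)^m - 1
Period rate: r/m = 0.1123 / 2 = 0.05615
Compounding: (1 + 0.05615)^2 = 1.115453
EAR = 1.115453 - 1 = 0.115453

0.115453


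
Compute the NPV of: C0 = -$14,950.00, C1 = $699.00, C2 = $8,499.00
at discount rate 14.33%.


Formula: NPV = C0 + C1/(1+r) + C2/(1+r)^2
Discount C1: $699.00 / (1 + 0.1433) = $611.39
Discount C2: $8,499.00 / (1 + 0.1433)^2 = $6,502.01
NPV = -$14,950.00 + $611.39 + $6,502.01 = -$7,836.61

-$7,836.61


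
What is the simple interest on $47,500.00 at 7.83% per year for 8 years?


Formula: I = P * r * t
Substituting: I = $47,500.00 * 0.0783 * 8
Step: I = $47,500.00 * 0.6264
I = $29,754.00

$29,754.00


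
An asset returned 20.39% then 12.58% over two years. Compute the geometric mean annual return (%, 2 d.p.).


Formula: Geometric mean = ((1+r1)*(1+r2))^(1/2) - 1
Product: (1 + 0.2039) * (1 + 0.1258) = 1.2039 * 1.1258 = 1.355351
Square root: 1.355351^0.5 = 1.164195
Geometric mean = 1.164195 - 1 = 0.164195
As percentage: 16.42%

16.42%


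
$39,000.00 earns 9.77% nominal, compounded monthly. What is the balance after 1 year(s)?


Formula: FV = P * (1 + r/m)^(m*t)
Period rate: r/m = 0.0977 / 12 = 0.008142
Total periods: m*t = 12 * 1 = 12
Growth factor: (1 + 0.008142)^12 = 1.102196
FV = $39,000.00 * 1.102196 = $42,985.64

$42,985.64


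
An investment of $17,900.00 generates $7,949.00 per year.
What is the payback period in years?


Formula: Payback = investment / annual cash flow
Substituting: Payback = $17,900.00 / $7,949.00
Payback = 2.2519 years

2.2519 years


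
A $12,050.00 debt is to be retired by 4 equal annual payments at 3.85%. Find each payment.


Formula: PMT = PV * r / (1 - (1+r)^(-n))
Denominator: 1 - (1 + 0.0385)^(-4) = 0.140246
Numerator: $12,050.00 * 0.0385 = 463.925
PMT = 463.925 / 0.140246 = $3,307.93

$3,307.93


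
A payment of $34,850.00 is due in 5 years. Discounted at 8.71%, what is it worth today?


Formula: PV = FV / (1 + r)^n
Substituting: PV = $34,850.00 / (1 + 0.0871)^5
Discount factor: (1.0871)^5 = 1.518265
PV = $34,850.00 / 1.518265 = $22,953.84

$22,953.84


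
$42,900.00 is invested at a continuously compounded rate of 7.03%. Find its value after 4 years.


Formula: FV = P * e^(r*t)
Exponent: r*t = 0.0703 * 4 = 0.2812
e^(0.2812) = 1.324719
FV = $42,900.00 * 1.324719 = $56,830.42

$56,830.42


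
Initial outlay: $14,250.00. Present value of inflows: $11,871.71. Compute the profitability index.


Formula: PI = PV(cash flows) / initial investment
Substituting: PI = $11,871.71 / $14,250.00
PI = 0.8331

0.8331


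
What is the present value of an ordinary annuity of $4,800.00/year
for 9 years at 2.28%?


Formula: PV = PMT * (1 - (1+r)^(-n)) / r
Discount factor: (1 + 0.0228)^(-9) = 0.816363
Bracket: 1 - 0.816363 = 0.183637
PV = $4,800.00 * 0.183637 / 0.0228 = $38,660.34

$38,660.34


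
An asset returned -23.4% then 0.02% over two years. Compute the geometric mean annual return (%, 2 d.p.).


Formula: Geometric mean = ((1+r1)*(1+r2))^(1/2) - 1
Product: (1 + -0.234) * (1 + 0.0002) = 0.766 * 1.0002 = 0.766153
Square root: 0.766153^0.5 = 0.875302
Geometric mean = 0.875302 - 1 = -0.124698
As percentage: -12.47%

-12.47%
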